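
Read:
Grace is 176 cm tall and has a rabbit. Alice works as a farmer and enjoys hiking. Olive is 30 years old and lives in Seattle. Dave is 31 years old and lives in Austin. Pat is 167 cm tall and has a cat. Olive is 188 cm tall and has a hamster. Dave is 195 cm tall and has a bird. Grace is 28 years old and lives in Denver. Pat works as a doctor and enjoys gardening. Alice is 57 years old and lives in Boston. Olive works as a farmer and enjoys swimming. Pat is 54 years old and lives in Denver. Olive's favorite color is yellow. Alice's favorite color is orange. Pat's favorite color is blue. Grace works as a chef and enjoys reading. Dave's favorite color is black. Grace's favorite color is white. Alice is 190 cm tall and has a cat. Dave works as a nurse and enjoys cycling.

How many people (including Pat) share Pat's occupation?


Pat is a doctor. Count = 1

1


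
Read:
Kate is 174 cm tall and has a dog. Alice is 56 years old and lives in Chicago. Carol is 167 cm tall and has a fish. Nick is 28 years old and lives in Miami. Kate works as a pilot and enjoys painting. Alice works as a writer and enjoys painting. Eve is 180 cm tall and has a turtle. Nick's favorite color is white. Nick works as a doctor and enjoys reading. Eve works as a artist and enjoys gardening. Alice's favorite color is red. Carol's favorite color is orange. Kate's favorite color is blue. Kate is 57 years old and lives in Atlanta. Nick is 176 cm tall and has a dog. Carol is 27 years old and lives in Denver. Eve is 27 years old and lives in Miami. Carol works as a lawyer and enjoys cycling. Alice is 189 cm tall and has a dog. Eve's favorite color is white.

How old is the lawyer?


The lawyer is Carol, age 27

27


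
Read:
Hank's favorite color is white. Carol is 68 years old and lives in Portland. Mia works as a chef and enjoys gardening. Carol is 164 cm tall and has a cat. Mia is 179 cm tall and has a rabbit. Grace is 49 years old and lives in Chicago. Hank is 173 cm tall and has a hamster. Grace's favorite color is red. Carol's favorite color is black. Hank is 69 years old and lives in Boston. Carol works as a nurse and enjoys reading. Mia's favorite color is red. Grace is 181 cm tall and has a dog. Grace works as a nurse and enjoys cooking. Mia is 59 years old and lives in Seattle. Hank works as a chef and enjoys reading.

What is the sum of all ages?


68+59+49+69 = 245

245


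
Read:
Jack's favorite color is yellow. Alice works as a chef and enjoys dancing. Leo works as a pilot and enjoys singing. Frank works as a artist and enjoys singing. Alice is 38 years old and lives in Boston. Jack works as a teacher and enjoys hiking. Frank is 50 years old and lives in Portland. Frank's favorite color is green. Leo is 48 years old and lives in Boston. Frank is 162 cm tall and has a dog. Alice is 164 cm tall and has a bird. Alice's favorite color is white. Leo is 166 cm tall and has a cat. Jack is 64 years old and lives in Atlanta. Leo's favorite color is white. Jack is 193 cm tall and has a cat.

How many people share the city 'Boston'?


Count: 2

2


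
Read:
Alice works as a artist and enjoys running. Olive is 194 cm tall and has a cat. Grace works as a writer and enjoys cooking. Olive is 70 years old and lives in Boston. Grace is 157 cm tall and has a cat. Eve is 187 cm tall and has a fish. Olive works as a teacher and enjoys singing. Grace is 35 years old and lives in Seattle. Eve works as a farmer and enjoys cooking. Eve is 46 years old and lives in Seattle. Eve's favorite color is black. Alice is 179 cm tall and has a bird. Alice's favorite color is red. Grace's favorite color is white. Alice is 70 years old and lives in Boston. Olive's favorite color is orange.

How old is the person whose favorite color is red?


Person with favorite color=red is Alice, age 70

70


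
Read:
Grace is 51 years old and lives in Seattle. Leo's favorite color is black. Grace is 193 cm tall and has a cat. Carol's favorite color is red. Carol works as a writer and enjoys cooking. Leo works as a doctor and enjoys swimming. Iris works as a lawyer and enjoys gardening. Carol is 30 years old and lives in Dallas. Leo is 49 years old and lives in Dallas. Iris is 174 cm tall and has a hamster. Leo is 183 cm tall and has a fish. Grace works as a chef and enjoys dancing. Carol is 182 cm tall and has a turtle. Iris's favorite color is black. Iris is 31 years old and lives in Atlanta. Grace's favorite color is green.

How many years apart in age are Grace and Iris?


51 vs 31, diff = 20

20


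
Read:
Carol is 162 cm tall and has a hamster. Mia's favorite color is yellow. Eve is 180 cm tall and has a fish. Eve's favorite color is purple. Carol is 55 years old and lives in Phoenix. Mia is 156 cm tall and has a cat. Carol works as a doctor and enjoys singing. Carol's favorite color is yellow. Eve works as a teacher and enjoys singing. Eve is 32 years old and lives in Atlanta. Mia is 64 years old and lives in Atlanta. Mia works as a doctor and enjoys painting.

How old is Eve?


Eve is 32 years old

32


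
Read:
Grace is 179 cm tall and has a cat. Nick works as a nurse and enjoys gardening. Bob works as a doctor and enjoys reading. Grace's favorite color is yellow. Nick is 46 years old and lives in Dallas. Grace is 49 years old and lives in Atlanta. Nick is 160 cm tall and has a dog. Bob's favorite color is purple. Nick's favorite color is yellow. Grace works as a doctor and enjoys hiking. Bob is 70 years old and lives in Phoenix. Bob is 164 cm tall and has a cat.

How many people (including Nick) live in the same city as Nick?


Nick lives in Dallas. Count = 1

1


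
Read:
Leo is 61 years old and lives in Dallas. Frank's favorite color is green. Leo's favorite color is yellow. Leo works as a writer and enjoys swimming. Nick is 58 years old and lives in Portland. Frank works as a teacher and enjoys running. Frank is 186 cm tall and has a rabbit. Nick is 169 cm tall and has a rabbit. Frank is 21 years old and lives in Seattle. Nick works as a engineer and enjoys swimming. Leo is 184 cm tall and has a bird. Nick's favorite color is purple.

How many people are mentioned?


People: Nick, Frank, Leo. Count = 3

3


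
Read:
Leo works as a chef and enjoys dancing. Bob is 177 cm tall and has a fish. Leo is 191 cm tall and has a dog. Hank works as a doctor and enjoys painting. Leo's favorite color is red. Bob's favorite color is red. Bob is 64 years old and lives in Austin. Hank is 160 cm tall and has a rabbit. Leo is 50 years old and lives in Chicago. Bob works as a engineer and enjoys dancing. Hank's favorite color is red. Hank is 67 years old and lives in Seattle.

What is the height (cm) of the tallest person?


Tallest: Leo at 191 cm

191


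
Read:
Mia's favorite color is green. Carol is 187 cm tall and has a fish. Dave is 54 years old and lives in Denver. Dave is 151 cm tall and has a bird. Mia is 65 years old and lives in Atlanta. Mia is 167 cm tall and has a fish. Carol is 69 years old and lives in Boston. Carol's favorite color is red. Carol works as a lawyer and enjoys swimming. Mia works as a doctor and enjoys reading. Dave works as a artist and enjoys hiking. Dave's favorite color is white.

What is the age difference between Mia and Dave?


|65 - 54| = 11

11


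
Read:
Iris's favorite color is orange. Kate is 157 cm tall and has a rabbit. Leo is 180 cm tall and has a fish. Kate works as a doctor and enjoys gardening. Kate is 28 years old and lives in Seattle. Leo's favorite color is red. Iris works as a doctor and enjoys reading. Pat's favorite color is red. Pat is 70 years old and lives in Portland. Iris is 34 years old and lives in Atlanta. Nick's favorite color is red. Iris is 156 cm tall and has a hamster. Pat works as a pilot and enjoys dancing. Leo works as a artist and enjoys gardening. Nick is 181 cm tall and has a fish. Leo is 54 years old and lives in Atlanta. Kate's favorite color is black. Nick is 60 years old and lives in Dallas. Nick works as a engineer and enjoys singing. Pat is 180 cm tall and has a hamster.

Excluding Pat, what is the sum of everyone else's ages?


Sum (excluding Pat): 176

176


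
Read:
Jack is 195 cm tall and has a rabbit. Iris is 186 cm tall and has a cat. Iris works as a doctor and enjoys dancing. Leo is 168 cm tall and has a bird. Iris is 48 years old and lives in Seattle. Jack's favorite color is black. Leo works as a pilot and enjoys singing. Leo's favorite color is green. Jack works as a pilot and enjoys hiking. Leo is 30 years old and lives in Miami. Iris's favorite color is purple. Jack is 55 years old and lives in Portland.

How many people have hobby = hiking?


Count: 1

1


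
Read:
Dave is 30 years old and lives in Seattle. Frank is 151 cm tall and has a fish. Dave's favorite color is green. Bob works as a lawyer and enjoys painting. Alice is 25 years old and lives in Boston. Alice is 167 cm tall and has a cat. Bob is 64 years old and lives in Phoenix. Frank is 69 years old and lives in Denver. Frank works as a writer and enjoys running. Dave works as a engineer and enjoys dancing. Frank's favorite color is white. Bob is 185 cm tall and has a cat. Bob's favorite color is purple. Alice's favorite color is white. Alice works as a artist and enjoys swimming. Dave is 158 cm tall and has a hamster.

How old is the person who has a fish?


Person with fish is Frank, age 69

69


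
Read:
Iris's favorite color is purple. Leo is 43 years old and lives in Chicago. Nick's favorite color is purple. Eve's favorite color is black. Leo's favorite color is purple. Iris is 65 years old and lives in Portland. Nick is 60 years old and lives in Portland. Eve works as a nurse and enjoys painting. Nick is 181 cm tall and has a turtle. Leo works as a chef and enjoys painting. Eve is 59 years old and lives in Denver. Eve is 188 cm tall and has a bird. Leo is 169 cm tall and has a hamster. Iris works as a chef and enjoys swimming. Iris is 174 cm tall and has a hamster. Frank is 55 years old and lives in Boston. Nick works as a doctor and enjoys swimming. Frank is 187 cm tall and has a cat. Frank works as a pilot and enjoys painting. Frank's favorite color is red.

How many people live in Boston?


Count in Boston: 1

1


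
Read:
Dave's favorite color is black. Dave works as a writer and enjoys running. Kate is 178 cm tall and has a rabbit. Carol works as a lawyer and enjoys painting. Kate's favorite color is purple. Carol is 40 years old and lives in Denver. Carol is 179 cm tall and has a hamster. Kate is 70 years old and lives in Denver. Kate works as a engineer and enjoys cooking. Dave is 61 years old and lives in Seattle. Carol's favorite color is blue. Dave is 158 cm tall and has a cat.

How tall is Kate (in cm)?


Kate is 178 cm tall

178


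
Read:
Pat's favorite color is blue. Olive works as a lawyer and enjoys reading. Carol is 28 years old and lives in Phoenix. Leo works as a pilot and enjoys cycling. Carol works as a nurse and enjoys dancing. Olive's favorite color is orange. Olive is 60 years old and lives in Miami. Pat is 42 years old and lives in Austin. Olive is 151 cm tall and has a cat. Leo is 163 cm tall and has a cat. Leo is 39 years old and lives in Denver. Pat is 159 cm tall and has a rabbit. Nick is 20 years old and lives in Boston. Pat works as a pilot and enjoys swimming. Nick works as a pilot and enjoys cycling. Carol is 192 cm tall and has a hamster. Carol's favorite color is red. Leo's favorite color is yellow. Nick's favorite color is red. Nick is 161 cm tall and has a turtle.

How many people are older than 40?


Filter: 2

2


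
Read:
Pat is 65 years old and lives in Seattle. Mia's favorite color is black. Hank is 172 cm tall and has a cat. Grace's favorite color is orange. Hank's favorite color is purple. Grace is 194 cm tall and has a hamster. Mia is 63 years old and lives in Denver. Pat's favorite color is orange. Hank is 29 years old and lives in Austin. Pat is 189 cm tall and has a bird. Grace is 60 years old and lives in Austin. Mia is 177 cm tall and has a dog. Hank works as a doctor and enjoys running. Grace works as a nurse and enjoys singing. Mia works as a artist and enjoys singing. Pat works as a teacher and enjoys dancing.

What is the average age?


Sum=217, n=4, avg=54.25

54.25


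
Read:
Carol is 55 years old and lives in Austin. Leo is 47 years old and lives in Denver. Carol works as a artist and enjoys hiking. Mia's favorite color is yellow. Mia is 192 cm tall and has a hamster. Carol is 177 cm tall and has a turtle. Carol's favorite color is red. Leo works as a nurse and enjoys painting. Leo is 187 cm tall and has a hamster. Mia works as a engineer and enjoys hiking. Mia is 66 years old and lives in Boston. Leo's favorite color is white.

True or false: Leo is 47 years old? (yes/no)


Leo is actually 47. yes

yes


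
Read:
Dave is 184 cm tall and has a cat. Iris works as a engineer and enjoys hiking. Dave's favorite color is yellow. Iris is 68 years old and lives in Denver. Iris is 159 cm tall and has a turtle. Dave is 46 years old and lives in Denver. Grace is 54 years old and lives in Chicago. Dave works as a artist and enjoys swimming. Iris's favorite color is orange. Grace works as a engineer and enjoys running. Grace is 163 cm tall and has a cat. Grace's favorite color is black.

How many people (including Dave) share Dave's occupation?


Dave is a artist. Count = 1

1


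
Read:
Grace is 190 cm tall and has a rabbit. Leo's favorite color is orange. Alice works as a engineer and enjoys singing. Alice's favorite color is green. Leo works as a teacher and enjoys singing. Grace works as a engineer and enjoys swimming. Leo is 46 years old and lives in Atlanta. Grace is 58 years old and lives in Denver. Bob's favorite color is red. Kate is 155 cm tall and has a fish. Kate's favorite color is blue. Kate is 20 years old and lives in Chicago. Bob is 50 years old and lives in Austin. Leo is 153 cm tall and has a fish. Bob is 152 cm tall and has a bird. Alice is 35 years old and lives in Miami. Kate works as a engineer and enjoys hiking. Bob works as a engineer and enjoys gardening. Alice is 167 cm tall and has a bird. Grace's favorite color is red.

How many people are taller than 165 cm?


Taller than 165: 2

2


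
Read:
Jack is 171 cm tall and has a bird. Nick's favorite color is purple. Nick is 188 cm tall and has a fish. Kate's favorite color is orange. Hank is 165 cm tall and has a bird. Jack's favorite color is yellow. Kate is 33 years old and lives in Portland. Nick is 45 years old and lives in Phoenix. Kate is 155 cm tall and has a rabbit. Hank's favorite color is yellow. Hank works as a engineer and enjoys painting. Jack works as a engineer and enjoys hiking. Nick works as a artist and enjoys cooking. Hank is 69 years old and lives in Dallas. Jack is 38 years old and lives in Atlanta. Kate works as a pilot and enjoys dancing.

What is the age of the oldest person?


Oldest: Hank at 69

69


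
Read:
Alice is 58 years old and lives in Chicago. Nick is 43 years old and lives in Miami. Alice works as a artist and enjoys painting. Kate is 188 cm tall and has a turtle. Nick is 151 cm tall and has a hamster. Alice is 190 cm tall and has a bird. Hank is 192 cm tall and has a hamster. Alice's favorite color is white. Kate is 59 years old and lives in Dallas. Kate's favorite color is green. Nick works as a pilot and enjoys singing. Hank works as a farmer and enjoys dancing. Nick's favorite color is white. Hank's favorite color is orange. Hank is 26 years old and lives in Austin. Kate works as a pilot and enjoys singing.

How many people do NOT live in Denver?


Not in Denver: 4

4


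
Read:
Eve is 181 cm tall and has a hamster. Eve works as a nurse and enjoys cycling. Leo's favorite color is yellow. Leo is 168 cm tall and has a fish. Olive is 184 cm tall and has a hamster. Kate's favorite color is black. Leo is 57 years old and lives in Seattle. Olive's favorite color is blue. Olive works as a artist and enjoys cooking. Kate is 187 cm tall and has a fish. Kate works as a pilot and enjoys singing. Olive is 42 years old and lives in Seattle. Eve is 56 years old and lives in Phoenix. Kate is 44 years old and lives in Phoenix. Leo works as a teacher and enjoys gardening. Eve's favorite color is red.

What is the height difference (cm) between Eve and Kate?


|181 - 187| = 6

6


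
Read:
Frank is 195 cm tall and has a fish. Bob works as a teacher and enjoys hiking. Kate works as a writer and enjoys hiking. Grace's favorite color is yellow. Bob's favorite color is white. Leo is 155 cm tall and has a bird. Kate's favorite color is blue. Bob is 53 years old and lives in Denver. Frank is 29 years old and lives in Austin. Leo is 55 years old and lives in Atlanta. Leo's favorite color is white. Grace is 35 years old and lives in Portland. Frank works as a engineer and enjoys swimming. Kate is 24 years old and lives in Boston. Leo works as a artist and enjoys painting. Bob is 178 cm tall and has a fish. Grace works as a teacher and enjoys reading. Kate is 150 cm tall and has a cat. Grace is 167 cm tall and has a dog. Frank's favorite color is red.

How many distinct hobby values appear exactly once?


Unique hobby values: 3

3


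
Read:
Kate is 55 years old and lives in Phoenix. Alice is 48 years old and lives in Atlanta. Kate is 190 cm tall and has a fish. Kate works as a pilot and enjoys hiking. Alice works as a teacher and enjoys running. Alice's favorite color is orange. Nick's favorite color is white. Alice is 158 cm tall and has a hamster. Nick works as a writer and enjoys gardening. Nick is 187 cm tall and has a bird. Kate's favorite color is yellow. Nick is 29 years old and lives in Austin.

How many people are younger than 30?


Filter: 1

1


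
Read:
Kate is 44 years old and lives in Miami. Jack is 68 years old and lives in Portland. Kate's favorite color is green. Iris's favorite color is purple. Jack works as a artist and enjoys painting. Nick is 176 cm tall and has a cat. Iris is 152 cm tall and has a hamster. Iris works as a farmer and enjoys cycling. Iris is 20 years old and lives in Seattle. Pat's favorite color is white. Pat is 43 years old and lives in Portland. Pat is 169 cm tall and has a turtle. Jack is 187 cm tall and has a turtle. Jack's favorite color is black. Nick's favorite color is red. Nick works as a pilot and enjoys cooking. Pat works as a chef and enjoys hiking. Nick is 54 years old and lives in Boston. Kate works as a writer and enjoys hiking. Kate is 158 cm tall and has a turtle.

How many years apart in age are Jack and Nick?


68 vs 54, diff = 14

14


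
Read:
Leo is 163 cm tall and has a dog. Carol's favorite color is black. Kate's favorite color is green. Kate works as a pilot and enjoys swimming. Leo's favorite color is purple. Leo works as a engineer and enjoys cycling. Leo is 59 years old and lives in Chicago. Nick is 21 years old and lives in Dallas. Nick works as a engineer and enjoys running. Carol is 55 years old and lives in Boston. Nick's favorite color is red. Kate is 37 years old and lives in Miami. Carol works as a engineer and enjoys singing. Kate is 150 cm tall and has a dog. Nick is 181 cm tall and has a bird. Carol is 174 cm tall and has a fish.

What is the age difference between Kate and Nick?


|37 - 21| = 16

16


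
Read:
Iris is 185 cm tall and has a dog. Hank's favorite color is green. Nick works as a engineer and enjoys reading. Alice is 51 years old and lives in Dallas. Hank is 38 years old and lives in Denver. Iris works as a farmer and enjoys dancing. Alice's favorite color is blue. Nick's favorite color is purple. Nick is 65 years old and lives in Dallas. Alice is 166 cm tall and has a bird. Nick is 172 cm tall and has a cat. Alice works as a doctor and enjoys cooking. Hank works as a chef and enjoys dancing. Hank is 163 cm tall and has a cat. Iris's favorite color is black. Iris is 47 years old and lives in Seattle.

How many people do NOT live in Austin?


Not in Austin: 4

4


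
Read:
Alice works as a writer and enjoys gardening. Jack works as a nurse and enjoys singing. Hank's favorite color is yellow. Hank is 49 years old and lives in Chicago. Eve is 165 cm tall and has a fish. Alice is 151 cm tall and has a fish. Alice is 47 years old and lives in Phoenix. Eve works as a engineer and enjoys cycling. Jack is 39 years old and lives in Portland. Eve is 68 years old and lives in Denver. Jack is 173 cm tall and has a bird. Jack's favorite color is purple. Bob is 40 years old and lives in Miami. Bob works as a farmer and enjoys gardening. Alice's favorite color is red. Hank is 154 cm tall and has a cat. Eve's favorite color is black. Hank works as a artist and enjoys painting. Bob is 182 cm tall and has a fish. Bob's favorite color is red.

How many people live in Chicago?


Count in Chicago: 1

1


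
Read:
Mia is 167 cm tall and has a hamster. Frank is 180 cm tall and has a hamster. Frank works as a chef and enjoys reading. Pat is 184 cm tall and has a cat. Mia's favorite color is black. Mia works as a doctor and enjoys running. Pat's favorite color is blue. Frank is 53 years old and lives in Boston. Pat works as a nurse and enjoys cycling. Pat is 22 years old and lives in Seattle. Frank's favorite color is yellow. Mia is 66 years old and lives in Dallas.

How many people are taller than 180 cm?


Taller than 180: 1

1


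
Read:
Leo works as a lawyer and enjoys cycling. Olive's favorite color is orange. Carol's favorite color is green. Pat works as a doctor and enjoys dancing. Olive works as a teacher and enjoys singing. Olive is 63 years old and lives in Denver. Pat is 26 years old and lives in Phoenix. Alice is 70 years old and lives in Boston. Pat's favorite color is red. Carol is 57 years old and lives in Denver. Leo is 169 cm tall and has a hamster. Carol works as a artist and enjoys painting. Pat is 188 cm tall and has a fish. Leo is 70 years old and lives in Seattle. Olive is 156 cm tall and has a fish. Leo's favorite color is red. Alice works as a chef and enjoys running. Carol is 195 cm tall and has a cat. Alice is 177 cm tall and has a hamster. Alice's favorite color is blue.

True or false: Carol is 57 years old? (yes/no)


Carol is actually 57. yes

yes


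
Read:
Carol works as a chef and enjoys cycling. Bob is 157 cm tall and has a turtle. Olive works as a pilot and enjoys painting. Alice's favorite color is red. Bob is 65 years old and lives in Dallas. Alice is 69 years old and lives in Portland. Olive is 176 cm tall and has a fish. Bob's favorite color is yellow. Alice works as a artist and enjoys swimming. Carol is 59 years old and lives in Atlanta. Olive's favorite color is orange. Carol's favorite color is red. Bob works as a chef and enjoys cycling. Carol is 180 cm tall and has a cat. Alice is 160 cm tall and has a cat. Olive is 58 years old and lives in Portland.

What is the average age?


Sum=251, n=4, avg=62.75

62.75


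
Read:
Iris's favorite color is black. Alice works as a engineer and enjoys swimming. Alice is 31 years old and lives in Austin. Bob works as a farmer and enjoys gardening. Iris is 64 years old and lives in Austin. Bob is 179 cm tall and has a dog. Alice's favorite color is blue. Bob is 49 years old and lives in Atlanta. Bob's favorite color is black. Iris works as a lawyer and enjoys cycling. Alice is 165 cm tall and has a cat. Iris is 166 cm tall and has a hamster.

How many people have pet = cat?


Count: 1

1


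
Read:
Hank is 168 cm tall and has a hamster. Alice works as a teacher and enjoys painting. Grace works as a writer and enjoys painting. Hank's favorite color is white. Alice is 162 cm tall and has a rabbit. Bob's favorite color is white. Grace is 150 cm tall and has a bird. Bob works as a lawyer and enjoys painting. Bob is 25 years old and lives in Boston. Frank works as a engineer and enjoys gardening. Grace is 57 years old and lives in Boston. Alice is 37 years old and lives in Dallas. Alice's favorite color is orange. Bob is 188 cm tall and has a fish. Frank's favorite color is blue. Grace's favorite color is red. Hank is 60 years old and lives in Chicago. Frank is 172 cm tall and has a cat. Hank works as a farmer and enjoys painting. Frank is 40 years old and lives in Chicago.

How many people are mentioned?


People: Alice, Frank, Bob, Hank, Grace. Count = 5

5


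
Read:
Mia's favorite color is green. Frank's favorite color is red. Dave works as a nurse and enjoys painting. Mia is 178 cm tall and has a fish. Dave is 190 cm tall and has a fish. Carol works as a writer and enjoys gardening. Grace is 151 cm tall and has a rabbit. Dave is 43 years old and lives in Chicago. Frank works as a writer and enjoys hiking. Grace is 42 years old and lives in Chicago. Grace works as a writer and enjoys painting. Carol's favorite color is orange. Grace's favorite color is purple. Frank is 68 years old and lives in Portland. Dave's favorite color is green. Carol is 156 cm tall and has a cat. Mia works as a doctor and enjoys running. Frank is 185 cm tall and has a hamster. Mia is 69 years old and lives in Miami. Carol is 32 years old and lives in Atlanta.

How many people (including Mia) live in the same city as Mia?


Mia lives in Miami. Count = 1

1


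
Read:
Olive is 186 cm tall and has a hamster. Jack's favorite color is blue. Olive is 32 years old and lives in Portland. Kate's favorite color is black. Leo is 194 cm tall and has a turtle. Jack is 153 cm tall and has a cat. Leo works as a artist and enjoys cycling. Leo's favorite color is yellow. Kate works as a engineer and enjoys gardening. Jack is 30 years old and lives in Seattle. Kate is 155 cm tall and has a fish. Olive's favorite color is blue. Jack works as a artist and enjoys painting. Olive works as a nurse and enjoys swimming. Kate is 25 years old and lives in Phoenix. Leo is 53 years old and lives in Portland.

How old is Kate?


Kate is 25 years old

25


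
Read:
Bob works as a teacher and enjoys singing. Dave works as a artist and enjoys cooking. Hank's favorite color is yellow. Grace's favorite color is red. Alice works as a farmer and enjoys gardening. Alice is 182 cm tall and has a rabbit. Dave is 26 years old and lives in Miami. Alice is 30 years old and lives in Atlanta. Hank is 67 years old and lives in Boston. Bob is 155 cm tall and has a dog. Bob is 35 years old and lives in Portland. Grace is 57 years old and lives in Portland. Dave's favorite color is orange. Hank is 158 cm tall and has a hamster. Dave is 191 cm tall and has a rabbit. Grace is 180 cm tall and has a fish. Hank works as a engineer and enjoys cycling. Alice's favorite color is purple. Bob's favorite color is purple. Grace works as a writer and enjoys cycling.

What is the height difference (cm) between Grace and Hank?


|180 - 158| = 22

22


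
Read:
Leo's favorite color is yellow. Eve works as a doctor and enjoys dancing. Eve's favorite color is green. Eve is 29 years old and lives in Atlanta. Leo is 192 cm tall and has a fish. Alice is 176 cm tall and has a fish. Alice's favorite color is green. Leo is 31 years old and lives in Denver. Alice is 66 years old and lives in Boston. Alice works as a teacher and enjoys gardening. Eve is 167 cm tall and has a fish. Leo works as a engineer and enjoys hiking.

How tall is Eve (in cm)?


Eve is 167 cm tall

167


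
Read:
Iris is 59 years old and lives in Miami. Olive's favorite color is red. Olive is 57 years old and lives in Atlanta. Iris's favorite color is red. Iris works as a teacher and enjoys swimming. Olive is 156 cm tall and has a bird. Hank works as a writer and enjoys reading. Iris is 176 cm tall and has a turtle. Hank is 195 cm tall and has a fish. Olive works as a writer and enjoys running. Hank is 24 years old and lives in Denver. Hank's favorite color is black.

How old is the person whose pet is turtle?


Person with pet=turtle is Iris, age 59

59


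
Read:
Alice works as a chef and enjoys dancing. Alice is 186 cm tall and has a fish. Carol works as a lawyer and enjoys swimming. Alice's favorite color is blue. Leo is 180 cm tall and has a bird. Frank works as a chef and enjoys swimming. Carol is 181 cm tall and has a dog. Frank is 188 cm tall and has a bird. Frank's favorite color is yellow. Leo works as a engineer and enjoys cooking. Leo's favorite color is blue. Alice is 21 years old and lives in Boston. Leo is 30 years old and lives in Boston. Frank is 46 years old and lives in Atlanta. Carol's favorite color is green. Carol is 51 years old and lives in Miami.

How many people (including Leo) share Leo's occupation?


Leo is a engineer. Count = 1

1


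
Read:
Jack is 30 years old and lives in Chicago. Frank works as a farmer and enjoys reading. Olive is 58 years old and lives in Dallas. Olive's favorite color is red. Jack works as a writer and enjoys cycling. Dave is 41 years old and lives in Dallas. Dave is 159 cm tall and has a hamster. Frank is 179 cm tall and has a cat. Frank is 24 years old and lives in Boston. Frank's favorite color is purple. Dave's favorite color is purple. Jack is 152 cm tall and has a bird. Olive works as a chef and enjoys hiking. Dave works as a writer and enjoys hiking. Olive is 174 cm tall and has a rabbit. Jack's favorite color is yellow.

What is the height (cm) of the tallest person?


Tallest: Frank at 179 cm

179


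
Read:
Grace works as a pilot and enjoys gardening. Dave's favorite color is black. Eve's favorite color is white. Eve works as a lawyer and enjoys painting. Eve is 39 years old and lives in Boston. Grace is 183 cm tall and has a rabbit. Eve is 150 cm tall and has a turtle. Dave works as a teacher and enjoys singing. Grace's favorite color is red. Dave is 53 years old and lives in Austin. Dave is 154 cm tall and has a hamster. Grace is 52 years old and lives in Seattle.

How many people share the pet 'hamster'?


Count: 1

1


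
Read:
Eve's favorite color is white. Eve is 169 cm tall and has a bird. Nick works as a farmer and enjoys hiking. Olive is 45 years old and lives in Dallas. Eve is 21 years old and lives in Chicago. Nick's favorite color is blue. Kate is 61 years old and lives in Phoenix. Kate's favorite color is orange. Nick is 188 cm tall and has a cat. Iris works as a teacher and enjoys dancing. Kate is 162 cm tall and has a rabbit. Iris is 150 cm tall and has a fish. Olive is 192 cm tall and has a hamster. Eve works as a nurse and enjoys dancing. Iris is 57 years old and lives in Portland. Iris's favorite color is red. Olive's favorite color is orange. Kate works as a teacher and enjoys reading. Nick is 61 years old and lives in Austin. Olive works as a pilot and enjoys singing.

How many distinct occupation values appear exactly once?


Unique occupation values: 3

3


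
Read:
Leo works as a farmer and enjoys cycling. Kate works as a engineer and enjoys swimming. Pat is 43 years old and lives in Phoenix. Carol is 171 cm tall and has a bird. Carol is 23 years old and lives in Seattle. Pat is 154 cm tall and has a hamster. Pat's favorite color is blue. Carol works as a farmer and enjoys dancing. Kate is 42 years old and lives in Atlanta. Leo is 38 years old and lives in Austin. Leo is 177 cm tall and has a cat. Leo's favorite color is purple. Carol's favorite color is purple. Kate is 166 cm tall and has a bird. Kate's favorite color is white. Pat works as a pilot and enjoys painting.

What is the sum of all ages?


38+42+23+43 = 146

146


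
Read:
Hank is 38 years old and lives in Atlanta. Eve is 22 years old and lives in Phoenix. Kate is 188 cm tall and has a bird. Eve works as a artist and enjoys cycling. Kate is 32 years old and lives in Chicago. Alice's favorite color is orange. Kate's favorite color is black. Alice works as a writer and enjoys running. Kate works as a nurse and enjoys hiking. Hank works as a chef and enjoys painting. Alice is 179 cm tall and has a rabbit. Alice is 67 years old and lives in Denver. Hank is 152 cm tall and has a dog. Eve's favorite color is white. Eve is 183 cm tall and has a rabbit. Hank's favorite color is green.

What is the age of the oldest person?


Oldest: Alice at 67

67


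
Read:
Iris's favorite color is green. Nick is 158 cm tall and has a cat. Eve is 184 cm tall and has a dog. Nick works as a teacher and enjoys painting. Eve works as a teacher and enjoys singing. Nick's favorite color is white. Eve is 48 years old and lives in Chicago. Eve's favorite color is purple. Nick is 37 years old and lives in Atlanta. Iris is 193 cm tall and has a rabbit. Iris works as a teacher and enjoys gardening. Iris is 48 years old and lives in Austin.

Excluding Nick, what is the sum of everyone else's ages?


Sum (excluding Nick): 96

96


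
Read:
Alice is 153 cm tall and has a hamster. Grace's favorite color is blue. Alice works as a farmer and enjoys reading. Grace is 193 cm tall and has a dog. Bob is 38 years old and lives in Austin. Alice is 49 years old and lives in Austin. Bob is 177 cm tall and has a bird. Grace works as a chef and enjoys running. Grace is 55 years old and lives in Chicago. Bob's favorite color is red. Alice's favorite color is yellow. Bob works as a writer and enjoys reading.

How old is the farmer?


The farmer is Alice, age 49

49


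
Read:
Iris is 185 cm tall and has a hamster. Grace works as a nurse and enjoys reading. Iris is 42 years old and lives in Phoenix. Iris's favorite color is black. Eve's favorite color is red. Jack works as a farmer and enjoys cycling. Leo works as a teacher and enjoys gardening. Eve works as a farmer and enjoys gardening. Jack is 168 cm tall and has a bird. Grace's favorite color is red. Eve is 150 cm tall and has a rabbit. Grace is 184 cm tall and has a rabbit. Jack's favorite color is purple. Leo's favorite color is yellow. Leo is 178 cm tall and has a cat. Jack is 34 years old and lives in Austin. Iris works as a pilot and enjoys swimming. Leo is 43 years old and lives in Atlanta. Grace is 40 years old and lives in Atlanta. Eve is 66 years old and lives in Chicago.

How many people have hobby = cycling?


Count: 1

1


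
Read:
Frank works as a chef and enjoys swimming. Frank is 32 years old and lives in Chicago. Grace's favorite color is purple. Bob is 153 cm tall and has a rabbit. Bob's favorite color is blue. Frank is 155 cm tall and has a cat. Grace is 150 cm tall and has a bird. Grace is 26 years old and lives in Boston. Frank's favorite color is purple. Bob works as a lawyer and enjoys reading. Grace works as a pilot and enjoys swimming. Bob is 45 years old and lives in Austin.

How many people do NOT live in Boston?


Not in Boston: 2

2


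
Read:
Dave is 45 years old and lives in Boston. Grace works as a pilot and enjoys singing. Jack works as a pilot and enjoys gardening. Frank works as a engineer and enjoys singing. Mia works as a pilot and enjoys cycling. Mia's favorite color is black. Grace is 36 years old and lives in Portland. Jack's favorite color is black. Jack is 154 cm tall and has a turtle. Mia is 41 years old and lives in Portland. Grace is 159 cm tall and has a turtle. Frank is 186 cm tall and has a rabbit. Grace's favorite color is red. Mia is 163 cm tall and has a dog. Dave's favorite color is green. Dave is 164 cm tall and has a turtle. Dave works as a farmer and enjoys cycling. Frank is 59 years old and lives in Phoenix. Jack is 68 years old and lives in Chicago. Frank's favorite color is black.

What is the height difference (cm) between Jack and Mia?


|154 - 163| = 9

9


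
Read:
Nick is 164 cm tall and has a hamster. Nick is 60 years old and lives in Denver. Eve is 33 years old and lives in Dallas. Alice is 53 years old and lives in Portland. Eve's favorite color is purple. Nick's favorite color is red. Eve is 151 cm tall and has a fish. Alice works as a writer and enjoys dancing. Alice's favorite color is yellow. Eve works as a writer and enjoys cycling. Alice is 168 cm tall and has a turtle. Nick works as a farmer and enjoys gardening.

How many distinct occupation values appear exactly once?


Unique occupation values: 1

1


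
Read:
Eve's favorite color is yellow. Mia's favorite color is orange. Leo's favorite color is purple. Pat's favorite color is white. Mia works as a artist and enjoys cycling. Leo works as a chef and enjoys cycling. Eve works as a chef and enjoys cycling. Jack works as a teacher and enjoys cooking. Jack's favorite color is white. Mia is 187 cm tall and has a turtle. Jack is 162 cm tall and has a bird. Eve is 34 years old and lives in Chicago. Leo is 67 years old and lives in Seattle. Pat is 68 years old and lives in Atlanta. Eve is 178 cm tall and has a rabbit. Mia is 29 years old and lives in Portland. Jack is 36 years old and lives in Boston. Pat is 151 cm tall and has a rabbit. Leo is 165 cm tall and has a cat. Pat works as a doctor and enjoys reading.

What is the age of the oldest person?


Oldest: Pat at 68

68


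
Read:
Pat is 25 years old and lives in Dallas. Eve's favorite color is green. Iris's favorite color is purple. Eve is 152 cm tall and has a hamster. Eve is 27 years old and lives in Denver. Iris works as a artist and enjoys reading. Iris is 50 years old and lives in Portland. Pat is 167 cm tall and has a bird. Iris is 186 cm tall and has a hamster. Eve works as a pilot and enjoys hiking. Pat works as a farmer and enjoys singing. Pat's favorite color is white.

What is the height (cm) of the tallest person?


Tallest: Iris at 186 cm

186


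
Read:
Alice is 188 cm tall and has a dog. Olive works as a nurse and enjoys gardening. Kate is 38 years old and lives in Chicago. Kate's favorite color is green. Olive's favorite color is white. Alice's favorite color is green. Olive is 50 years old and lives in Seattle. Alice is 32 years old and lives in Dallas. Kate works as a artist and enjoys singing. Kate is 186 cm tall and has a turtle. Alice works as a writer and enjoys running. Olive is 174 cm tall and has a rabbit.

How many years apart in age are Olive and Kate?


50 vs 38, diff = 12

12


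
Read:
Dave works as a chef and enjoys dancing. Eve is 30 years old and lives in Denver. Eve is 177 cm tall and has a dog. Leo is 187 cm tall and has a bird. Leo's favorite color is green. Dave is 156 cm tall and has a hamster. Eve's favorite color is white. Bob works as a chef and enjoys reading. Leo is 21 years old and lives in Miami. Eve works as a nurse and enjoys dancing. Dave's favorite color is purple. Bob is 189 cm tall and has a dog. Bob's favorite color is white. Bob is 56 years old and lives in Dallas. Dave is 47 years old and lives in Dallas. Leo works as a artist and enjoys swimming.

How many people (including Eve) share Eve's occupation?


Eve is a nurse. Count = 1

1


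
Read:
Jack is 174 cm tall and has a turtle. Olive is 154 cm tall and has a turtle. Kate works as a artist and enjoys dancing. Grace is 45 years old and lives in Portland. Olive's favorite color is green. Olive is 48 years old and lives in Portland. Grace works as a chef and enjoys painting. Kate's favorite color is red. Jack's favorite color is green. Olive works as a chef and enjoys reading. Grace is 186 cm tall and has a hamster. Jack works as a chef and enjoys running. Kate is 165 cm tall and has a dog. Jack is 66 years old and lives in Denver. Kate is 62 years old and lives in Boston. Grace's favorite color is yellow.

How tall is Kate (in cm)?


Kate is 165 cm tall

165


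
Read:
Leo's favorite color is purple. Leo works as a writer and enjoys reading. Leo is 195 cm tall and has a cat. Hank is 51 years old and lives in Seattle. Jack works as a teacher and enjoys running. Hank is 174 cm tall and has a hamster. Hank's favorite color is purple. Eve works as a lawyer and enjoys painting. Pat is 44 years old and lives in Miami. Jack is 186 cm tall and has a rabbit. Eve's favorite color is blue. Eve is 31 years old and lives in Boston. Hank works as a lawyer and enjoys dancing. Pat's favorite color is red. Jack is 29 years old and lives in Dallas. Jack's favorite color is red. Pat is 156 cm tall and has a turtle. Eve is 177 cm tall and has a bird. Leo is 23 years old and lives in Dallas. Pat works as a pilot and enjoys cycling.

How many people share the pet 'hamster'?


Count: 1

1


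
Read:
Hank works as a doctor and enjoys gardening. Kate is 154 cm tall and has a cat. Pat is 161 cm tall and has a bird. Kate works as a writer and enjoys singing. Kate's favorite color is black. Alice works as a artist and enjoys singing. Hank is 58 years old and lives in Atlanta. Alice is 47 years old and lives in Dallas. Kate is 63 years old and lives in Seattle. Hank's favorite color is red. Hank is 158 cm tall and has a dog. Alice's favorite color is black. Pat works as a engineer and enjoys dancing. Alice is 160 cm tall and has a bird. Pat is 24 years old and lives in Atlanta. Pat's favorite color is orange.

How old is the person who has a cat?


Person with cat is Kate, age 63

63
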